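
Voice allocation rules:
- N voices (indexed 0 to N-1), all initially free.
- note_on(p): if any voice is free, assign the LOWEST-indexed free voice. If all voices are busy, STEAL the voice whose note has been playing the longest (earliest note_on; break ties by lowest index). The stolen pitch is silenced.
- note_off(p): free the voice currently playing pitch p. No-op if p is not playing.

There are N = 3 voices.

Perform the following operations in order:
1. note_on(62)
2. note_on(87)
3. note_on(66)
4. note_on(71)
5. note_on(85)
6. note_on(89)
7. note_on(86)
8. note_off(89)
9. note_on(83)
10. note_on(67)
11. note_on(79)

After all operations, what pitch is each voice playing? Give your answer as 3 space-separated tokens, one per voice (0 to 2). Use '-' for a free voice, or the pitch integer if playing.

Answer: 79 67 83

Derivation:
Op 1: note_on(62): voice 0 is free -> assigned | voices=[62 - -]
Op 2: note_on(87): voice 1 is free -> assigned | voices=[62 87 -]
Op 3: note_on(66): voice 2 is free -> assigned | voices=[62 87 66]
Op 4: note_on(71): all voices busy, STEAL voice 0 (pitch 62, oldest) -> assign | voices=[71 87 66]
Op 5: note_on(85): all voices busy, STEAL voice 1 (pitch 87, oldest) -> assign | voices=[71 85 66]
Op 6: note_on(89): all voices busy, STEAL voice 2 (pitch 66, oldest) -> assign | voices=[71 85 89]
Op 7: note_on(86): all voices busy, STEAL voice 0 (pitch 71, oldest) -> assign | voices=[86 85 89]
Op 8: note_off(89): free voice 2 | voices=[86 85 -]
Op 9: note_on(83): voice 2 is free -> assigned | voices=[86 85 83]
Op 10: note_on(67): all voices busy, STEAL voice 1 (pitch 85, oldest) -> assign | voices=[86 67 83]
Op 11: note_on(79): all voices busy, STEAL voice 0 (pitch 86, oldest) -> assign | voices=[79 67 83]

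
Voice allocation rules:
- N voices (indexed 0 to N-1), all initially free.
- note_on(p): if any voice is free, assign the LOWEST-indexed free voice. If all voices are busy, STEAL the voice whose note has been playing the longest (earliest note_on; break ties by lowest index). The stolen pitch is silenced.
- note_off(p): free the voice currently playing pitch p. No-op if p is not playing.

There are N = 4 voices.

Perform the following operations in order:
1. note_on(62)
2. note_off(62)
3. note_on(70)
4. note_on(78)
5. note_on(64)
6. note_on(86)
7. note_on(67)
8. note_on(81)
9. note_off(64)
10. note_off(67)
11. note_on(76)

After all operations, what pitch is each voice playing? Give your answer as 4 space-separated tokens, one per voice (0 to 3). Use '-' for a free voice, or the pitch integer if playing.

Op 1: note_on(62): voice 0 is free -> assigned | voices=[62 - - -]
Op 2: note_off(62): free voice 0 | voices=[- - - -]
Op 3: note_on(70): voice 0 is free -> assigned | voices=[70 - - -]
Op 4: note_on(78): voice 1 is free -> assigned | voices=[70 78 - -]
Op 5: note_on(64): voice 2 is free -> assigned | voices=[70 78 64 -]
Op 6: note_on(86): voice 3 is free -> assigned | voices=[70 78 64 86]
Op 7: note_on(67): all voices busy, STEAL voice 0 (pitch 70, oldest) -> assign | voices=[67 78 64 86]
Op 8: note_on(81): all voices busy, STEAL voice 1 (pitch 78, oldest) -> assign | voices=[67 81 64 86]
Op 9: note_off(64): free voice 2 | voices=[67 81 - 86]
Op 10: note_off(67): free voice 0 | voices=[- 81 - 86]
Op 11: note_on(76): voice 0 is free -> assigned | voices=[76 81 - 86]

Answer: 76 81 - 86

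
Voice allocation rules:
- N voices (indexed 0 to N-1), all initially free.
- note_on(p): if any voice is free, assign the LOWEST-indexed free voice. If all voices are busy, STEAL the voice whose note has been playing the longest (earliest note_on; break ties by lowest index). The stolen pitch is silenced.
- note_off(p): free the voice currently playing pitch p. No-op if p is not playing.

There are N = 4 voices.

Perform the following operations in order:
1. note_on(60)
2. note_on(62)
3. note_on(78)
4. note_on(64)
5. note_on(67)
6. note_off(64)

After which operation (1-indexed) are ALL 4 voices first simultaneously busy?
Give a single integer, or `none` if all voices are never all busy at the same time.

Answer: 4

Derivation:
Op 1: note_on(60): voice 0 is free -> assigned | voices=[60 - - -]
Op 2: note_on(62): voice 1 is free -> assigned | voices=[60 62 - -]
Op 3: note_on(78): voice 2 is free -> assigned | voices=[60 62 78 -]
Op 4: note_on(64): voice 3 is free -> assigned | voices=[60 62 78 64]
Op 5: note_on(67): all voices busy, STEAL voice 0 (pitch 60, oldest) -> assign | voices=[67 62 78 64]
Op 6: note_off(64): free voice 3 | voices=[67 62 78 -]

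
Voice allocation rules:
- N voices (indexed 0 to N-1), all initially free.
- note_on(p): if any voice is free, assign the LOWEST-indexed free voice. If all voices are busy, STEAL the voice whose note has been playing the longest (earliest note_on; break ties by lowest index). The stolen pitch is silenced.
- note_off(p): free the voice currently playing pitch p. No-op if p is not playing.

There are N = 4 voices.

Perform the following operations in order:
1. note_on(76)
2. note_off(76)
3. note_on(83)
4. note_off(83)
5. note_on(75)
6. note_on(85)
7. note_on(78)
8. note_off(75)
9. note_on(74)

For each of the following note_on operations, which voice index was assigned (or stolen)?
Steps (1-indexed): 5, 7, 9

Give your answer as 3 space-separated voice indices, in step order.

Op 1: note_on(76): voice 0 is free -> assigned | voices=[76 - - -]
Op 2: note_off(76): free voice 0 | voices=[- - - -]
Op 3: note_on(83): voice 0 is free -> assigned | voices=[83 - - -]
Op 4: note_off(83): free voice 0 | voices=[- - - -]
Op 5: note_on(75): voice 0 is free -> assigned | voices=[75 - - -]
Op 6: note_on(85): voice 1 is free -> assigned | voices=[75 85 - -]
Op 7: note_on(78): voice 2 is free -> assigned | voices=[75 85 78 -]
Op 8: note_off(75): free voice 0 | voices=[- 85 78 -]
Op 9: note_on(74): voice 0 is free -> assigned | voices=[74 85 78 -]

Answer: 0 2 0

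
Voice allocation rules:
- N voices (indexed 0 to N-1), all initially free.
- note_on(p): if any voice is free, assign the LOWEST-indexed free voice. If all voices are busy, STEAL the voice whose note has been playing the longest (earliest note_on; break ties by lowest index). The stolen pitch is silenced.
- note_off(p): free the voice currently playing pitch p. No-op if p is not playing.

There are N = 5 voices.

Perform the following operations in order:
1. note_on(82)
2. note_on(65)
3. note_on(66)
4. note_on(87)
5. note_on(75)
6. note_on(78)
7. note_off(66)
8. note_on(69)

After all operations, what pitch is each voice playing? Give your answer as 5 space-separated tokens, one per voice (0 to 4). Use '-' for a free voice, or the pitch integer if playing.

Answer: 78 65 69 87 75

Derivation:
Op 1: note_on(82): voice 0 is free -> assigned | voices=[82 - - - -]
Op 2: note_on(65): voice 1 is free -> assigned | voices=[82 65 - - -]
Op 3: note_on(66): voice 2 is free -> assigned | voices=[82 65 66 - -]
Op 4: note_on(87): voice 3 is free -> assigned | voices=[82 65 66 87 -]
Op 5: note_on(75): voice 4 is free -> assigned | voices=[82 65 66 87 75]
Op 6: note_on(78): all voices busy, STEAL voice 0 (pitch 82, oldest) -> assign | voices=[78 65 66 87 75]
Op 7: note_off(66): free voice 2 | voices=[78 65 - 87 75]
Op 8: note_on(69): voice 2 is free -> assigned | voices=[78 65 69 87 75]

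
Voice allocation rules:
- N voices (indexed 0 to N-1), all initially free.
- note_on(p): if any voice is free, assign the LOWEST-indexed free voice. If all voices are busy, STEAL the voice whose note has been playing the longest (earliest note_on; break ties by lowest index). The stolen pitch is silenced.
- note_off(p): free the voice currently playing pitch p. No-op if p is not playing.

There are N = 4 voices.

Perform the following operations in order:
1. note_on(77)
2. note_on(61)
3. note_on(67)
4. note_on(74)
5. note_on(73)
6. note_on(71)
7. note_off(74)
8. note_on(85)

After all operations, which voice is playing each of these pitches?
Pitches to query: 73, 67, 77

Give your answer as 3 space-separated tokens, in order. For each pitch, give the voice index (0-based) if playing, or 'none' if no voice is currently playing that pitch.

Op 1: note_on(77): voice 0 is free -> assigned | voices=[77 - - -]
Op 2: note_on(61): voice 1 is free -> assigned | voices=[77 61 - -]
Op 3: note_on(67): voice 2 is free -> assigned | voices=[77 61 67 -]
Op 4: note_on(74): voice 3 is free -> assigned | voices=[77 61 67 74]
Op 5: note_on(73): all voices busy, STEAL voice 0 (pitch 77, oldest) -> assign | voices=[73 61 67 74]
Op 6: note_on(71): all voices busy, STEAL voice 1 (pitch 61, oldest) -> assign | voices=[73 71 67 74]
Op 7: note_off(74): free voice 3 | voices=[73 71 67 -]
Op 8: note_on(85): voice 3 is free -> assigned | voices=[73 71 67 85]

Answer: 0 2 none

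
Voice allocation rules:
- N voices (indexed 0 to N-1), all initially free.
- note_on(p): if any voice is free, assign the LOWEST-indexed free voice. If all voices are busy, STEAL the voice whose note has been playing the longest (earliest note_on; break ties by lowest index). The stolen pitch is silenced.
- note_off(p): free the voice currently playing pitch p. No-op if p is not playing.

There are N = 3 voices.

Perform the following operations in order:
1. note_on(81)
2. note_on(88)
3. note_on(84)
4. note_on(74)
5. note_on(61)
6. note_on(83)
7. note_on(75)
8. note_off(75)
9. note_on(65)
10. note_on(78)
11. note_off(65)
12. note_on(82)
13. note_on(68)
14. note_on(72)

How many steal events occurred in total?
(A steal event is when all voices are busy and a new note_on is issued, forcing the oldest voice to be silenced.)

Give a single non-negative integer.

Answer: 7

Derivation:
Op 1: note_on(81): voice 0 is free -> assigned | voices=[81 - -]
Op 2: note_on(88): voice 1 is free -> assigned | voices=[81 88 -]
Op 3: note_on(84): voice 2 is free -> assigned | voices=[81 88 84]
Op 4: note_on(74): all voices busy, STEAL voice 0 (pitch 81, oldest) -> assign | voices=[74 88 84]
Op 5: note_on(61): all voices busy, STEAL voice 1 (pitch 88, oldest) -> assign | voices=[74 61 84]
Op 6: note_on(83): all voices busy, STEAL voice 2 (pitch 84, oldest) -> assign | voices=[74 61 83]
Op 7: note_on(75): all voices busy, STEAL voice 0 (pitch 74, oldest) -> assign | voices=[75 61 83]
Op 8: note_off(75): free voice 0 | voices=[- 61 83]
Op 9: note_on(65): voice 0 is free -> assigned | voices=[65 61 83]
Op 10: note_on(78): all voices busy, STEAL voice 1 (pitch 61, oldest) -> assign | voices=[65 78 83]
Op 11: note_off(65): free voice 0 | voices=[- 78 83]
Op 12: note_on(82): voice 0 is free -> assigned | voices=[82 78 83]
Op 13: note_on(68): all voices busy, STEAL voice 2 (pitch 83, oldest) -> assign | voices=[82 78 68]
Op 14: note_on(72): all voices busy, STEAL voice 1 (pitch 78, oldest) -> assign | voices=[82 72 68]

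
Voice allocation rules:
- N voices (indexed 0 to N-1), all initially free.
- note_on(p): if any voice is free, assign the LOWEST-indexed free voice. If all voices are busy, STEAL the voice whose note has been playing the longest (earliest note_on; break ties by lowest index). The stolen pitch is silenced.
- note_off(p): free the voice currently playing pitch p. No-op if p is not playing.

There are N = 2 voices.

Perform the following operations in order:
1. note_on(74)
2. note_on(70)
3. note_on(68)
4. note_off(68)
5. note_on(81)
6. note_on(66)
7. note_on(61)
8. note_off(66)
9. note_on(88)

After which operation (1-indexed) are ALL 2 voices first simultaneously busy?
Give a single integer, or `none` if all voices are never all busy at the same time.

Answer: 2

Derivation:
Op 1: note_on(74): voice 0 is free -> assigned | voices=[74 -]
Op 2: note_on(70): voice 1 is free -> assigned | voices=[74 70]
Op 3: note_on(68): all voices busy, STEAL voice 0 (pitch 74, oldest) -> assign | voices=[68 70]
Op 4: note_off(68): free voice 0 | voices=[- 70]
Op 5: note_on(81): voice 0 is free -> assigned | voices=[81 70]
Op 6: note_on(66): all voices busy, STEAL voice 1 (pitch 70, oldest) -> assign | voices=[81 66]
Op 7: note_on(61): all voices busy, STEAL voice 0 (pitch 81, oldest) -> assign | voices=[61 66]
Op 8: note_off(66): free voice 1 | voices=[61 -]
Op 9: note_on(88): voice 1 is free -> assigned | voices=[61 88]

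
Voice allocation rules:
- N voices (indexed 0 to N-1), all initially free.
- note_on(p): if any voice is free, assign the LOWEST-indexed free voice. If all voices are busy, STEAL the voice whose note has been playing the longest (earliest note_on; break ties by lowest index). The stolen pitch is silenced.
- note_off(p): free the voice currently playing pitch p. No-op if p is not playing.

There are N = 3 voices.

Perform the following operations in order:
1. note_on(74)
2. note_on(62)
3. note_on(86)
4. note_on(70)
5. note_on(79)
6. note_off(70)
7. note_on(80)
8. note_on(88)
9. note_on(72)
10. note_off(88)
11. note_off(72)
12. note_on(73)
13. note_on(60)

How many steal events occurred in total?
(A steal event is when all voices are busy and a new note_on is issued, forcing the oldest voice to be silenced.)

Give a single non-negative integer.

Op 1: note_on(74): voice 0 is free -> assigned | voices=[74 - -]
Op 2: note_on(62): voice 1 is free -> assigned | voices=[74 62 -]
Op 3: note_on(86): voice 2 is free -> assigned | voices=[74 62 86]
Op 4: note_on(70): all voices busy, STEAL voice 0 (pitch 74, oldest) -> assign | voices=[70 62 86]
Op 5: note_on(79): all voices busy, STEAL voice 1 (pitch 62, oldest) -> assign | voices=[70 79 86]
Op 6: note_off(70): free voice 0 | voices=[- 79 86]
Op 7: note_on(80): voice 0 is free -> assigned | voices=[80 79 86]
Op 8: note_on(88): all voices busy, STEAL voice 2 (pitch 86, oldest) -> assign | voices=[80 79 88]
Op 9: note_on(72): all voices busy, STEAL voice 1 (pitch 79, oldest) -> assign | voices=[80 72 88]
Op 10: note_off(88): free voice 2 | voices=[80 72 -]
Op 11: note_off(72): free voice 1 | voices=[80 - -]
Op 12: note_on(73): voice 1 is free -> assigned | voices=[80 73 -]
Op 13: note_on(60): voice 2 is free -> assigned | voices=[80 73 60]

Answer: 4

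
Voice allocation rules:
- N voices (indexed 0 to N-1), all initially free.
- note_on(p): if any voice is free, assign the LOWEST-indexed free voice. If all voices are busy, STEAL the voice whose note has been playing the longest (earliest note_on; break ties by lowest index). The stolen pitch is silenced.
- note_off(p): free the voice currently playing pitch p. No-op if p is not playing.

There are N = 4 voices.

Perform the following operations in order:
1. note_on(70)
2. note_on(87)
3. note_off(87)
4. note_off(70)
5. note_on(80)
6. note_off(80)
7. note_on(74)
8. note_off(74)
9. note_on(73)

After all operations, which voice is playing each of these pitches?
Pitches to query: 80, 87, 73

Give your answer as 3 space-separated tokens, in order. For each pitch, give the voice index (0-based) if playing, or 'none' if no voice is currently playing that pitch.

Op 1: note_on(70): voice 0 is free -> assigned | voices=[70 - - -]
Op 2: note_on(87): voice 1 is free -> assigned | voices=[70 87 - -]
Op 3: note_off(87): free voice 1 | voices=[70 - - -]
Op 4: note_off(70): free voice 0 | voices=[- - - -]
Op 5: note_on(80): voice 0 is free -> assigned | voices=[80 - - -]
Op 6: note_off(80): free voice 0 | voices=[- - - -]
Op 7: note_on(74): voice 0 is free -> assigned | voices=[74 - - -]
Op 8: note_off(74): free voice 0 | voices=[- - - -]
Op 9: note_on(73): voice 0 is free -> assigned | voices=[73 - - -]

Answer: none none 0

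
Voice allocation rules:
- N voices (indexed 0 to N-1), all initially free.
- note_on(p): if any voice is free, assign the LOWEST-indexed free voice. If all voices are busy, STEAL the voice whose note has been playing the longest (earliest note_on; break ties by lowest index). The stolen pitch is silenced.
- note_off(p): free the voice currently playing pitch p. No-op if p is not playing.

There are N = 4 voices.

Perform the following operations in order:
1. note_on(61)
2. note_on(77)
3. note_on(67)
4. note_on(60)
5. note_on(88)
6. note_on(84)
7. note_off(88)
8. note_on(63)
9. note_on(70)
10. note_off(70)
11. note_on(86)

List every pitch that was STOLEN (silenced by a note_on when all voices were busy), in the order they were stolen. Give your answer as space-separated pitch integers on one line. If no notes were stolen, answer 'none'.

Op 1: note_on(61): voice 0 is free -> assigned | voices=[61 - - -]
Op 2: note_on(77): voice 1 is free -> assigned | voices=[61 77 - -]
Op 3: note_on(67): voice 2 is free -> assigned | voices=[61 77 67 -]
Op 4: note_on(60): voice 3 is free -> assigned | voices=[61 77 67 60]
Op 5: note_on(88): all voices busy, STEAL voice 0 (pitch 61, oldest) -> assign | voices=[88 77 67 60]
Op 6: note_on(84): all voices busy, STEAL voice 1 (pitch 77, oldest) -> assign | voices=[88 84 67 60]
Op 7: note_off(88): free voice 0 | voices=[- 84 67 60]
Op 8: note_on(63): voice 0 is free -> assigned | voices=[63 84 67 60]
Op 9: note_on(70): all voices busy, STEAL voice 2 (pitch 67, oldest) -> assign | voices=[63 84 70 60]
Op 10: note_off(70): free voice 2 | voices=[63 84 - 60]
Op 11: note_on(86): voice 2 is free -> assigned | voices=[63 84 86 60]

Answer: 61 77 67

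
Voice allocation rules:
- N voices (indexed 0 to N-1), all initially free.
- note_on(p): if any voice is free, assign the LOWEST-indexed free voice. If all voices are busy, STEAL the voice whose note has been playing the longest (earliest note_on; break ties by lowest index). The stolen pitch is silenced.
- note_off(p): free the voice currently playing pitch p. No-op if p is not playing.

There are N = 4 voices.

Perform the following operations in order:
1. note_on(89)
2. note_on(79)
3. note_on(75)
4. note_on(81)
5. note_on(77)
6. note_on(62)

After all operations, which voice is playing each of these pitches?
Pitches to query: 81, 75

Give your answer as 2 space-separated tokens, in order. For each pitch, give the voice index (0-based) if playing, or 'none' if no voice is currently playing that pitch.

Op 1: note_on(89): voice 0 is free -> assigned | voices=[89 - - -]
Op 2: note_on(79): voice 1 is free -> assigned | voices=[89 79 - -]
Op 3: note_on(75): voice 2 is free -> assigned | voices=[89 79 75 -]
Op 4: note_on(81): voice 3 is free -> assigned | voices=[89 79 75 81]
Op 5: note_on(77): all voices busy, STEAL voice 0 (pitch 89, oldest) -> assign | voices=[77 79 75 81]
Op 6: note_on(62): all voices busy, STEAL voice 1 (pitch 79, oldest) -> assign | voices=[77 62 75 81]

Answer: 3 2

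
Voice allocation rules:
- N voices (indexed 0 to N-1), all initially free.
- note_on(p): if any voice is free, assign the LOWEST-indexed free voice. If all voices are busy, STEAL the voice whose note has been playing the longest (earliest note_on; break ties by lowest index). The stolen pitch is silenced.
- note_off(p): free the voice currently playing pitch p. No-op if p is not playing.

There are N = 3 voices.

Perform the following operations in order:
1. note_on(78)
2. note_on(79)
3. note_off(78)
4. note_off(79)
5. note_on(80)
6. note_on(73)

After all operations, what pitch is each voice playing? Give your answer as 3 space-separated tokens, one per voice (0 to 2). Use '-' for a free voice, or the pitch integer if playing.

Op 1: note_on(78): voice 0 is free -> assigned | voices=[78 - -]
Op 2: note_on(79): voice 1 is free -> assigned | voices=[78 79 -]
Op 3: note_off(78): free voice 0 | voices=[- 79 -]
Op 4: note_off(79): free voice 1 | voices=[- - -]
Op 5: note_on(80): voice 0 is free -> assigned | voices=[80 - -]
Op 6: note_on(73): voice 1 is free -> assigned | voices=[80 73 -]

Answer: 80 73 -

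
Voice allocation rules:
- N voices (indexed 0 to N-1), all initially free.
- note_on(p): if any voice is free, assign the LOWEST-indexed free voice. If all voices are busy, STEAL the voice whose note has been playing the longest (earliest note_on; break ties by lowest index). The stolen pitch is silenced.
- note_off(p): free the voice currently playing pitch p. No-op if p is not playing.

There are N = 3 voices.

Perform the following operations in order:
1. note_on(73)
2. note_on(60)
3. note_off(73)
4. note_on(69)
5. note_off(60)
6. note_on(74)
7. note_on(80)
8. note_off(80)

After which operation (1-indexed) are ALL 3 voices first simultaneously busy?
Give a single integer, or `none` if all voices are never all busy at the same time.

Answer: 7

Derivation:
Op 1: note_on(73): voice 0 is free -> assigned | voices=[73 - -]
Op 2: note_on(60): voice 1 is free -> assigned | voices=[73 60 -]
Op 3: note_off(73): free voice 0 | voices=[- 60 -]
Op 4: note_on(69): voice 0 is free -> assigned | voices=[69 60 -]
Op 5: note_off(60): free voice 1 | voices=[69 - -]
Op 6: note_on(74): voice 1 is free -> assigned | voices=[69 74 -]
Op 7: note_on(80): voice 2 is free -> assigned | voices=[69 74 80]
Op 8: note_off(80): free voice 2 | voices=[69 74 -]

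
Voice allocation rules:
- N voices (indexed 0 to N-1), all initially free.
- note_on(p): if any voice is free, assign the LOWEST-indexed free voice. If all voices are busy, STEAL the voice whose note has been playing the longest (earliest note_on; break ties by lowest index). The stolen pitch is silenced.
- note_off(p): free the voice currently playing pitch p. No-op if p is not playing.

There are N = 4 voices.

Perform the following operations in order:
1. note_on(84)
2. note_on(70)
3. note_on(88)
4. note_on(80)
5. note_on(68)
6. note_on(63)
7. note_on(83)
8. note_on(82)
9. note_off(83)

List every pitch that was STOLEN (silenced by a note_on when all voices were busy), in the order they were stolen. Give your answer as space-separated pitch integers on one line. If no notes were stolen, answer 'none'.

Answer: 84 70 88 80

Derivation:
Op 1: note_on(84): voice 0 is free -> assigned | voices=[84 - - -]
Op 2: note_on(70): voice 1 is free -> assigned | voices=[84 70 - -]
Op 3: note_on(88): voice 2 is free -> assigned | voices=[84 70 88 -]
Op 4: note_on(80): voice 3 is free -> assigned | voices=[84 70 88 80]
Op 5: note_on(68): all voices busy, STEAL voice 0 (pitch 84, oldest) -> assign | voices=[68 70 88 80]
Op 6: note_on(63): all voices busy, STEAL voice 1 (pitch 70, oldest) -> assign | voices=[68 63 88 80]
Op 7: note_on(83): all voices busy, STEAL voice 2 (pitch 88, oldest) -> assign | voices=[68 63 83 80]
Op 8: note_on(82): all voices busy, STEAL voice 3 (pitch 80, oldest) -> assign | voices=[68 63 83 82]
Op 9: note_off(83): free voice 2 | voices=[68 63 - 82]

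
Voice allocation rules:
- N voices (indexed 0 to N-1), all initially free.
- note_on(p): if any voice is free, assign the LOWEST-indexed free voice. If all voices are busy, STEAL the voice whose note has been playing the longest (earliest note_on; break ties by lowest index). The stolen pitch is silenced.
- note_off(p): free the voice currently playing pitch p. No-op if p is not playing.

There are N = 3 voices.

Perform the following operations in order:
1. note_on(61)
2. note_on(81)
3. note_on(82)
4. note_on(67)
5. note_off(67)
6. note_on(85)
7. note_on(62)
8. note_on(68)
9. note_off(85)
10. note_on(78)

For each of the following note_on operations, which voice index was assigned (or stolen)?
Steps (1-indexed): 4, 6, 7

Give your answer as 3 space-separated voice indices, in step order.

Op 1: note_on(61): voice 0 is free -> assigned | voices=[61 - -]
Op 2: note_on(81): voice 1 is free -> assigned | voices=[61 81 -]
Op 3: note_on(82): voice 2 is free -> assigned | voices=[61 81 82]
Op 4: note_on(67): all voices busy, STEAL voice 0 (pitch 61, oldest) -> assign | voices=[67 81 82]
Op 5: note_off(67): free voice 0 | voices=[- 81 82]
Op 6: note_on(85): voice 0 is free -> assigned | voices=[85 81 82]
Op 7: note_on(62): all voices busy, STEAL voice 1 (pitch 81, oldest) -> assign | voices=[85 62 82]
Op 8: note_on(68): all voices busy, STEAL voice 2 (pitch 82, oldest) -> assign | voices=[85 62 68]
Op 9: note_off(85): free voice 0 | voices=[- 62 68]
Op 10: note_on(78): voice 0 is free -> assigned | voices=[78 62 68]

Answer: 0 0 1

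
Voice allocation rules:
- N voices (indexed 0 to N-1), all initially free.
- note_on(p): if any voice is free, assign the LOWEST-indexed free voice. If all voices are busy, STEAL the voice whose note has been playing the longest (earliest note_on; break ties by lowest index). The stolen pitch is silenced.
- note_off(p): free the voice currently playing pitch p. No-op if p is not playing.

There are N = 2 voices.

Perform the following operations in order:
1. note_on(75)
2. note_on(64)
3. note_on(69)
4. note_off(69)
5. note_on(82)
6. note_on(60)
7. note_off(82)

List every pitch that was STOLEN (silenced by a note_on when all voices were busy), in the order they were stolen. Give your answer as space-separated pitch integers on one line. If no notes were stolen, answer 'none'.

Answer: 75 64

Derivation:
Op 1: note_on(75): voice 0 is free -> assigned | voices=[75 -]
Op 2: note_on(64): voice 1 is free -> assigned | voices=[75 64]
Op 3: note_on(69): all voices busy, STEAL voice 0 (pitch 75, oldest) -> assign | voices=[69 64]
Op 4: note_off(69): free voice 0 | voices=[- 64]
Op 5: note_on(82): voice 0 is free -> assigned | voices=[82 64]
Op 6: note_on(60): all voices busy, STEAL voice 1 (pitch 64, oldest) -> assign | voices=[82 60]
Op 7: note_off(82): free voice 0 | voices=[- 60]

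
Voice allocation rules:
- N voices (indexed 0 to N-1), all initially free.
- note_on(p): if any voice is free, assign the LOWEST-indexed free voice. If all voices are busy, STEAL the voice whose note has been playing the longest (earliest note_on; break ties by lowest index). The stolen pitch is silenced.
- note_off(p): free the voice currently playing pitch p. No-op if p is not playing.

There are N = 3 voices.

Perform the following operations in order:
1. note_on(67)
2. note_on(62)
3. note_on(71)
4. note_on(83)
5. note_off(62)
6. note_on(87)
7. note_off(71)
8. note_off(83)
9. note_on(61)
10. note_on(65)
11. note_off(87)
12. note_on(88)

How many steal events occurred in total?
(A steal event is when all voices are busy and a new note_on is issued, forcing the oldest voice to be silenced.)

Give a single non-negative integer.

Answer: 1

Derivation:
Op 1: note_on(67): voice 0 is free -> assigned | voices=[67 - -]
Op 2: note_on(62): voice 1 is free -> assigned | voices=[67 62 -]
Op 3: note_on(71): voice 2 is free -> assigned | voices=[67 62 71]
Op 4: note_on(83): all voices busy, STEAL voice 0 (pitch 67, oldest) -> assign | voices=[83 62 71]
Op 5: note_off(62): free voice 1 | voices=[83 - 71]
Op 6: note_on(87): voice 1 is free -> assigned | voices=[83 87 71]
Op 7: note_off(71): free voice 2 | voices=[83 87 -]
Op 8: note_off(83): free voice 0 | voices=[- 87 -]
Op 9: note_on(61): voice 0 is free -> assigned | voices=[61 87 -]
Op 10: note_on(65): voice 2 is free -> assigned | voices=[61 87 65]
Op 11: note_off(87): free voice 1 | voices=[61 - 65]
Op 12: note_on(88): voice 1 is free -> assigned | voices=[61 88 65]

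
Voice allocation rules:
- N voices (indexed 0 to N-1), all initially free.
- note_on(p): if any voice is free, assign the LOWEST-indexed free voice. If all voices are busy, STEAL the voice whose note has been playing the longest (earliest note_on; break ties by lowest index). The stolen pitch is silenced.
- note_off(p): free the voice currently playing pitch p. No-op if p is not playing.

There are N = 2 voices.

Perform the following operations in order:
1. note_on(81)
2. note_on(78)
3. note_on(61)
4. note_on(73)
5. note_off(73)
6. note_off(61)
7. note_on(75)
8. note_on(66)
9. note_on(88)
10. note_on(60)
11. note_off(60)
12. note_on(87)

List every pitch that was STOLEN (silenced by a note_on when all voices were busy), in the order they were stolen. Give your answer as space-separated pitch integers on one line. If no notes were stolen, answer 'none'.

Op 1: note_on(81): voice 0 is free -> assigned | voices=[81 -]
Op 2: note_on(78): voice 1 is free -> assigned | voices=[81 78]
Op 3: note_on(61): all voices busy, STEAL voice 0 (pitch 81, oldest) -> assign | voices=[61 78]
Op 4: note_on(73): all voices busy, STEAL voice 1 (pitch 78, oldest) -> assign | voices=[61 73]
Op 5: note_off(73): free voice 1 | voices=[61 -]
Op 6: note_off(61): free voice 0 | voices=[- -]
Op 7: note_on(75): voice 0 is free -> assigned | voices=[75 -]
Op 8: note_on(66): voice 1 is free -> assigned | voices=[75 66]
Op 9: note_on(88): all voices busy, STEAL voice 0 (pitch 75, oldest) -> assign | voices=[88 66]
Op 10: note_on(60): all voices busy, STEAL voice 1 (pitch 66, oldest) -> assign | voices=[88 60]
Op 11: note_off(60): free voice 1 | voices=[88 -]
Op 12: note_on(87): voice 1 is free -> assigned | voices=[88 87]

Answer: 81 78 75 66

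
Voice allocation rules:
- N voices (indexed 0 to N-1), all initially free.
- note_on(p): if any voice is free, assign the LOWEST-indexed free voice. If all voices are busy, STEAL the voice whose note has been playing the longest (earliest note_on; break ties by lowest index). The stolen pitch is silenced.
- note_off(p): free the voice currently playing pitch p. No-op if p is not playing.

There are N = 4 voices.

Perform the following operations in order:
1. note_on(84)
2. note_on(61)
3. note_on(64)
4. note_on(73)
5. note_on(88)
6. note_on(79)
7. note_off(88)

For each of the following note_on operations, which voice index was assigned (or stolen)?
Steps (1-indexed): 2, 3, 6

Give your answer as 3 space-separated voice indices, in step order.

Op 1: note_on(84): voice 0 is free -> assigned | voices=[84 - - -]
Op 2: note_on(61): voice 1 is free -> assigned | voices=[84 61 - -]
Op 3: note_on(64): voice 2 is free -> assigned | voices=[84 61 64 -]
Op 4: note_on(73): voice 3 is free -> assigned | voices=[84 61 64 73]
Op 5: note_on(88): all voices busy, STEAL voice 0 (pitch 84, oldest) -> assign | voices=[88 61 64 73]
Op 6: note_on(79): all voices busy, STEAL voice 1 (pitch 61, oldest) -> assign | voices=[88 79 64 73]
Op 7: note_off(88): free voice 0 | voices=[- 79 64 73]

Answer: 1 2 1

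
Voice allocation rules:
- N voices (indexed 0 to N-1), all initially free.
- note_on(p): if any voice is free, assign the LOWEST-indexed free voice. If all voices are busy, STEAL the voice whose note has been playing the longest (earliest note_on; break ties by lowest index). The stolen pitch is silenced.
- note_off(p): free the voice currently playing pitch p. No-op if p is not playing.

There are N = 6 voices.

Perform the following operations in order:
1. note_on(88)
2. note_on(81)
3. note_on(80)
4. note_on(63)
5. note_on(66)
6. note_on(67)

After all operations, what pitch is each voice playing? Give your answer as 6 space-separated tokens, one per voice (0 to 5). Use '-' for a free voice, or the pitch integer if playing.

Answer: 88 81 80 63 66 67

Derivation:
Op 1: note_on(88): voice 0 is free -> assigned | voices=[88 - - - - -]
Op 2: note_on(81): voice 1 is free -> assigned | voices=[88 81 - - - -]
Op 3: note_on(80): voice 2 is free -> assigned | voices=[88 81 80 - - -]
Op 4: note_on(63): voice 3 is free -> assigned | voices=[88 81 80 63 - -]
Op 5: note_on(66): voice 4 is free -> assigned | voices=[88 81 80 63 66 -]
Op 6: note_on(67): voice 5 is free -> assigned | voices=[88 81 80 63 66 67]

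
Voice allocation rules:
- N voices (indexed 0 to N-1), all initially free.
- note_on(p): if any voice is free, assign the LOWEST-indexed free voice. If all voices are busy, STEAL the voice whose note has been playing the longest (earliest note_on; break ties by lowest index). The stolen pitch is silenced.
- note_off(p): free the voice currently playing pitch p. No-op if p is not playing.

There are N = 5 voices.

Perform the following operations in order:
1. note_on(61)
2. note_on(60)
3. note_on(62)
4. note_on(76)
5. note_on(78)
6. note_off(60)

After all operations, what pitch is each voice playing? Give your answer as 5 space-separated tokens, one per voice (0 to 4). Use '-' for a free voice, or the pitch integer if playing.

Op 1: note_on(61): voice 0 is free -> assigned | voices=[61 - - - -]
Op 2: note_on(60): voice 1 is free -> assigned | voices=[61 60 - - -]
Op 3: note_on(62): voice 2 is free -> assigned | voices=[61 60 62 - -]
Op 4: note_on(76): voice 3 is free -> assigned | voices=[61 60 62 76 -]
Op 5: note_on(78): voice 4 is free -> assigned | voices=[61 60 62 76 78]
Op 6: note_off(60): free voice 1 | voices=[61 - 62 76 78]

Answer: 61 - 62 76 78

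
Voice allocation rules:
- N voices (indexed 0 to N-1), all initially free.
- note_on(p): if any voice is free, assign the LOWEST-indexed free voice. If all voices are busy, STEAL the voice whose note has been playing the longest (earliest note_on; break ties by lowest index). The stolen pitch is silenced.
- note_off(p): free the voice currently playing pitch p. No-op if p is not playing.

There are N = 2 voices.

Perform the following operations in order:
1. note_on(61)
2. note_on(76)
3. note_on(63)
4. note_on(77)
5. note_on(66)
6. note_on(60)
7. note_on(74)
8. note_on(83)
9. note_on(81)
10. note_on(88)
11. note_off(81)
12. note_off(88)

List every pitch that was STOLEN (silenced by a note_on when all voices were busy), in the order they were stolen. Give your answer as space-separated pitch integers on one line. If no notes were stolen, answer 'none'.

Op 1: note_on(61): voice 0 is free -> assigned | voices=[61 -]
Op 2: note_on(76): voice 1 is free -> assigned | voices=[61 76]
Op 3: note_on(63): all voices busy, STEAL voice 0 (pitch 61, oldest) -> assign | voices=[63 76]
Op 4: note_on(77): all voices busy, STEAL voice 1 (pitch 76, oldest) -> assign | voices=[63 77]
Op 5: note_on(66): all voices busy, STEAL voice 0 (pitch 63, oldest) -> assign | voices=[66 77]
Op 6: note_on(60): all voices busy, STEAL voice 1 (pitch 77, oldest) -> assign | voices=[66 60]
Op 7: note_on(74): all voices busy, STEAL voice 0 (pitch 66, oldest) -> assign | voices=[74 60]
Op 8: note_on(83): all voices busy, STEAL voice 1 (pitch 60, oldest) -> assign | voices=[74 83]
Op 9: note_on(81): all voices busy, STEAL voice 0 (pitch 74, oldest) -> assign | voices=[81 83]
Op 10: note_on(88): all voices busy, STEAL voice 1 (pitch 83, oldest) -> assign | voices=[81 88]
Op 11: note_off(81): free voice 0 | voices=[- 88]
Op 12: note_off(88): free voice 1 | voices=[- -]

Answer: 61 76 63 77 66 60 74 83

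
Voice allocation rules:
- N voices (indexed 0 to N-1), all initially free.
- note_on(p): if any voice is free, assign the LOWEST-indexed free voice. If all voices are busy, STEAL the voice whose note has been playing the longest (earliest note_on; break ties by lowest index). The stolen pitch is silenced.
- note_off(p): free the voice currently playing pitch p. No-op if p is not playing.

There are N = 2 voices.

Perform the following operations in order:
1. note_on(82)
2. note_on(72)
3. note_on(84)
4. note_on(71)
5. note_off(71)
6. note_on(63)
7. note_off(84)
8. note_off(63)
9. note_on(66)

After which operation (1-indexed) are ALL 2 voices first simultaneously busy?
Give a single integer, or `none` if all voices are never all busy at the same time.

Op 1: note_on(82): voice 0 is free -> assigned | voices=[82 -]
Op 2: note_on(72): voice 1 is free -> assigned | voices=[82 72]
Op 3: note_on(84): all voices busy, STEAL voice 0 (pitch 82, oldest) -> assign | voices=[84 72]
Op 4: note_on(71): all voices busy, STEAL voice 1 (pitch 72, oldest) -> assign | voices=[84 71]
Op 5: note_off(71): free voice 1 | voices=[84 -]
Op 6: note_on(63): voice 1 is free -> assigned | voices=[84 63]
Op 7: note_off(84): free voice 0 | voices=[- 63]
Op 8: note_off(63): free voice 1 | voices=[- -]
Op 9: note_on(66): voice 0 is free -> assigned | voices=[66 -]

Answer: 2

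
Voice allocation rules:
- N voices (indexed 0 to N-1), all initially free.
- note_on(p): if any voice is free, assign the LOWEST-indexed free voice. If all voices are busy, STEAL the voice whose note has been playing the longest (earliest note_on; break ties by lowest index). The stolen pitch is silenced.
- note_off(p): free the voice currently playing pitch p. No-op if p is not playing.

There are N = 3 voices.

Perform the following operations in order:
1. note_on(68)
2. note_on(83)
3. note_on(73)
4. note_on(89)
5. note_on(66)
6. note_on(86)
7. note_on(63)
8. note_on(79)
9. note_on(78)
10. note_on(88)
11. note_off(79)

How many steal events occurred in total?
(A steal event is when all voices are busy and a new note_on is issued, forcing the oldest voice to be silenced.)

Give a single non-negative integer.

Answer: 7

Derivation:
Op 1: note_on(68): voice 0 is free -> assigned | voices=[68 - -]
Op 2: note_on(83): voice 1 is free -> assigned | voices=[68 83 -]
Op 3: note_on(73): voice 2 is free -> assigned | voices=[68 83 73]
Op 4: note_on(89): all voices busy, STEAL voice 0 (pitch 68, oldest) -> assign | voices=[89 83 73]
Op 5: note_on(66): all voices busy, STEAL voice 1 (pitch 83, oldest) -> assign | voices=[89 66 73]
Op 6: note_on(86): all voices busy, STEAL voice 2 (pitch 73, oldest) -> assign | voices=[89 66 86]
Op 7: note_on(63): all voices busy, STEAL voice 0 (pitch 89, oldest) -> assign | voices=[63 66 86]
Op 8: note_on(79): all voices busy, STEAL voice 1 (pitch 66, oldest) -> assign | voices=[63 79 86]
Op 9: note_on(78): all voices busy, STEAL voice 2 (pitch 86, oldest) -> assign | voices=[63 79 78]
Op 10: note_on(88): all voices busy, STEAL voice 0 (pitch 63, oldest) -> assign | voices=[88 79 78]
Op 11: note_off(79): free voice 1 | voices=[88 - 78]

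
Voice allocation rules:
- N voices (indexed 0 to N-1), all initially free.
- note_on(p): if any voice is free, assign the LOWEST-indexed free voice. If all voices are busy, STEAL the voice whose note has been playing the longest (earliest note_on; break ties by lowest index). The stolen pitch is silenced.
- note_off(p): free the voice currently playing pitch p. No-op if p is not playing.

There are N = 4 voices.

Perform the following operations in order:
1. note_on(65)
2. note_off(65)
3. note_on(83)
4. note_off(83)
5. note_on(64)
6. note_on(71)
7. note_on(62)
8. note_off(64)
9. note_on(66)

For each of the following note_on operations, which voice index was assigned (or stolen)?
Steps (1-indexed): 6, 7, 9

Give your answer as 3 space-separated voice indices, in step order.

Answer: 1 2 0

Derivation:
Op 1: note_on(65): voice 0 is free -> assigned | voices=[65 - - -]
Op 2: note_off(65): free voice 0 | voices=[- - - -]
Op 3: note_on(83): voice 0 is free -> assigned | voices=[83 - - -]
Op 4: note_off(83): free voice 0 | voices=[- - - -]
Op 5: note_on(64): voice 0 is free -> assigned | voices=[64 - - -]
Op 6: note_on(71): voice 1 is free -> assigned | voices=[64 71 - -]
Op 7: note_on(62): voice 2 is free -> assigned | voices=[64 71 62 -]
Op 8: note_off(64): free voice 0 | voices=[- 71 62 -]
Op 9: note_on(66): voice 0 is free -> assigned | voices=[66 71 62 -]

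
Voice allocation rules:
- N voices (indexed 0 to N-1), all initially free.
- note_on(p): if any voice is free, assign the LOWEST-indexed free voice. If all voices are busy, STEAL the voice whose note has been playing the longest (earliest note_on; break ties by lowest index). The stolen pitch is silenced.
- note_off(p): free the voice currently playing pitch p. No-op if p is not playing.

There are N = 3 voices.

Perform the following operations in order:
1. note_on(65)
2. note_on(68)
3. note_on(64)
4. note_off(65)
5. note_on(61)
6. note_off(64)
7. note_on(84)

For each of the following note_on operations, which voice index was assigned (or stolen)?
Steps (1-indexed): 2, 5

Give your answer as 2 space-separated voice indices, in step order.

Answer: 1 0

Derivation:
Op 1: note_on(65): voice 0 is free -> assigned | voices=[65 - -]
Op 2: note_on(68): voice 1 is free -> assigned | voices=[65 68 -]
Op 3: note_on(64): voice 2 is free -> assigned | voices=[65 68 64]
Op 4: note_off(65): free voice 0 | voices=[- 68 64]
Op 5: note_on(61): voice 0 is free -> assigned | voices=[61 68 64]
Op 6: note_off(64): free voice 2 | voices=[61 68 -]
Op 7: note_on(84): voice 2 is free -> assigned | voices=[61 68 84]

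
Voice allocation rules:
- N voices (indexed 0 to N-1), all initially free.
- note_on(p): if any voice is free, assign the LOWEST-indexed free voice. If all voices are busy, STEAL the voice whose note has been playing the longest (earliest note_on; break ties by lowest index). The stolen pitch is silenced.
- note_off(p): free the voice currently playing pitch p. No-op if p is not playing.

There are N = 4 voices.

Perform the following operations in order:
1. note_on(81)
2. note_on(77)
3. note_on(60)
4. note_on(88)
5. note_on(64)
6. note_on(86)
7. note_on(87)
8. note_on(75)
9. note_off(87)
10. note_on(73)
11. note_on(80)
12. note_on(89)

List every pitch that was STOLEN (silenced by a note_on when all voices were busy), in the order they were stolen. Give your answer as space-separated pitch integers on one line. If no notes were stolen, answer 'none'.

Answer: 81 77 60 88 64 86

Derivation:
Op 1: note_on(81): voice 0 is free -> assigned | voices=[81 - - -]
Op 2: note_on(77): voice 1 is free -> assigned | voices=[81 77 - -]
Op 3: note_on(60): voice 2 is free -> assigned | voices=[81 77 60 -]
Op 4: note_on(88): voice 3 is free -> assigned | voices=[81 77 60 88]
Op 5: note_on(64): all voices busy, STEAL voice 0 (pitch 81, oldest) -> assign | voices=[64 77 60 88]
Op 6: note_on(86): all voices busy, STEAL voice 1 (pitch 77, oldest) -> assign | voices=[64 86 60 88]
Op 7: note_on(87): all voices busy, STEAL voice 2 (pitch 60, oldest) -> assign | voices=[64 86 87 88]
Op 8: note_on(75): all voices busy, STEAL voice 3 (pitch 88, oldest) -> assign | voices=[64 86 87 75]
Op 9: note_off(87): free voice 2 | voices=[64 86 - 75]
Op 10: note_on(73): voice 2 is free -> assigned | voices=[64 86 73 75]
Op 11: note_on(80): all voices busy, STEAL voice 0 (pitch 64, oldest) -> assign | voices=[80 86 73 75]
Op 12: note_on(89): all voices busy, STEAL voice 1 (pitch 86, oldest) -> assign | voices=[80 89 73 75]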